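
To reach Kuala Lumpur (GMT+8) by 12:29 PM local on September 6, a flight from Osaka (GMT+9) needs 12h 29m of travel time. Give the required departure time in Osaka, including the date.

1:00 AM on Sep 6

Target arrival in UTC: 12:29 PM − 8:00 = 4:29 AM on Sep 6.
Subtract 12 hours and 29 minutes → departure 4:00 PM UTC on Sep 5.
Osaka is UTC+9:00: 4:00 PM + 9:00 = 1:00 AM on Sep 6.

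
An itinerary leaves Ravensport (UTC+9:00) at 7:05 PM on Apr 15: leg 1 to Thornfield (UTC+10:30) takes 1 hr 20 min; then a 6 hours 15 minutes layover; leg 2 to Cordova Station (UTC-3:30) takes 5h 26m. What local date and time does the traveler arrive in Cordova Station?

Convert departure to UTC: 7:05 PM − 9:00 = 10:05 AM UTC on Apr 15.
Add 1 hour 20 minutes leg 1 → 11:25 AM UTC.
Add 6 hours and 15 minutes layover in Thornfield → 5:40 PM UTC.
Add 5 hours and 26 minutes leg 2 → 11:06 PM UTC.
Cordova Station is UTC−3:30, so local arrival = 11:06 PM − 3:30 = 7:36 PM on Apr 15.

7:36 PM on Apr 15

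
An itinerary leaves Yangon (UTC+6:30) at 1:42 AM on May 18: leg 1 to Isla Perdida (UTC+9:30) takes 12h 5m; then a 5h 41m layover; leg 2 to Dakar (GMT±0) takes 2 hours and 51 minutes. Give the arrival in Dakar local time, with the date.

Convert departure to UTC: 1:42 AM − 6:30 = 7:12 PM UTC on May 17.
Add 12 hours 5 minutes leg 1 → 7:17 AM UTC (May 18).
Add 5 hours 41 minutes layover in Isla Perdida → 12:58 PM UTC.
Add 2 hours and 51 minutes leg 2 → 3:49 PM UTC.
Dakar is UTC+0, so local arrival is the same: 3:49 PM on May 18.

3:49 PM on May 18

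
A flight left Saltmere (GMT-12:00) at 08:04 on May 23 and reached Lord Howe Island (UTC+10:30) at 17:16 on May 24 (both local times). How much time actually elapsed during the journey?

Departure in UTC: 08:04 + 12:00 = 20:04 on May 23.
Arrival in UTC: 17:16 − 10:30 = 06:46 on May 24.
Elapsed = 06:46 − 20:04 (+1 day) = 10 hours 42 minutes.

10 hours 42 minutes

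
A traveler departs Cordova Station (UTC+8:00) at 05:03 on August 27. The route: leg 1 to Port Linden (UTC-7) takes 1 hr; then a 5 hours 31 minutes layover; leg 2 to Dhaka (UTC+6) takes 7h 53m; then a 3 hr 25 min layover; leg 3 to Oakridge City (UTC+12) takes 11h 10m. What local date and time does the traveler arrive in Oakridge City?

14:02 on August 28

Convert departure to UTC: 05:03 − 8:00 = 21:03 UTC on Aug 26.
Add 1 hour leg 1 → 22:03 UTC.
Add 5 hours and 31 minutes layover in Port Linden → 03:34 UTC (Aug 27).
Add 7 hours 53 minutes leg 2 → 11:27 UTC.
Add 3 hours 25 minutes layover in Dhaka → 14:52 UTC.
Add 11 hours 10 minutes leg 3 → 02:02 UTC (Aug 28).
Oakridge City is UTC+12:00, so local arrival = 02:02 + 12:00 = 14:02 on Aug 28.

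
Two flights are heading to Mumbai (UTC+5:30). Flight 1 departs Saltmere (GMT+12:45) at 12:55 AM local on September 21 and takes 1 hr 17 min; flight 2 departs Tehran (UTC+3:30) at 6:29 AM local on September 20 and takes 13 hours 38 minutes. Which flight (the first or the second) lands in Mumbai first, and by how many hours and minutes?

Flight 1 in UTC: 12:55 AM − 12:45 = 12:10 PM on Sep 20.
+1 hour 17 minutes → arrive 1:27 PM UTC on Sep 20.
Flight 2 in UTC: 6:29 AM − 3:30 = 2:59 AM on Sep 20.
+13 hours and 38 minutes → arrive 4:37 PM UTC on Sep 20.
Flight 1 lands earlier by 3 hours 10 minutes.

the first, by 3 hours 10 minutes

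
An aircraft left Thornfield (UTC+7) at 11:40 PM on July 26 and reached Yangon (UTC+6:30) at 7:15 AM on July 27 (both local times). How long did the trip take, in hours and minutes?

8 hours 5 minutes

Yangon is 0:30 behind Thornfield.
Clock-face elapsed time (ignoring zones) is 7 hours 35 minutes.
Actual elapsed = 7 hours 35 minutes + 0:30 = 8 hours 5 minutes.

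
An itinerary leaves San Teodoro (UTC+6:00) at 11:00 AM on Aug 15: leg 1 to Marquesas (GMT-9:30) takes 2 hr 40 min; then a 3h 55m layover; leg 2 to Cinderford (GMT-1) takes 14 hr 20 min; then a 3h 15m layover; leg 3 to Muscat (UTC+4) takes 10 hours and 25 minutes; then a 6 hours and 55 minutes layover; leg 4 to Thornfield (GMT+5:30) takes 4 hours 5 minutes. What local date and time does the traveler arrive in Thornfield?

Convert departure to UTC: 11:00 AM − 6:00 = 5:00 AM UTC on Aug 15.
Add 2 hours 40 minutes leg 1 → 7:40 AM UTC.
Add 3 hours 55 minutes layover in Marquesas → 11:35 AM UTC.
Add 14 hours 20 minutes leg 2 → 1:55 AM UTC (Aug 16).
Add 3 hours 15 minutes layover in Cinderford → 5:10 AM UTC.
Add 10 hours and 25 minutes leg 3 → 3:35 PM UTC.
Add 6 hours 55 minutes layover in Muscat → 10:30 PM UTC.
Add 4 hours 5 minutes leg 4 → 2:35 AM UTC (Aug 17).
Thornfield is UTC+5:30, so local arrival = 2:35 AM + 5:30 = 8:05 AM on Aug 17.

8:05 AM on August 17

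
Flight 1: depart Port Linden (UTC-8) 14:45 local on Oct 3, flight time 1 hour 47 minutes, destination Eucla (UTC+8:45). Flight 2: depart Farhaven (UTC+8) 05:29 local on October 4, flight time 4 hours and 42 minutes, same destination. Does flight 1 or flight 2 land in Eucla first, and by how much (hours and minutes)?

the first, by 1 hour 39 minutes

Flight 1 in UTC: 14:45 + 8:00 = 22:45 on Oct 3.
+1 hour 47 minutes → arrive 00:32 UTC on Oct 4.
Flight 2 in UTC: 05:29 − 8:00 = 21:29 on Oct 3.
+4 hours and 42 minutes → arrive 02:11 UTC on Oct 4.
Flight 1 lands earlier by 1 hour 39 minutes.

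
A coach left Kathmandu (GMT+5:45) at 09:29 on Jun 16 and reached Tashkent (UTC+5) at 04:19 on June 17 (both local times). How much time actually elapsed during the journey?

Departure in UTC: 09:29 − 5:45 = 03:44 on Jun 16.
Arrival in UTC: 04:19 − 5:00 = 23:19 on Jun 16.
Elapsed = 23:19 − 03:44 = 19 hours 35 minutes.

19 hours 35 minutes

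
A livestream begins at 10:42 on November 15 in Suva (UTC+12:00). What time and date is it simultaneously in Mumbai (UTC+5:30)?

04:12 on November 15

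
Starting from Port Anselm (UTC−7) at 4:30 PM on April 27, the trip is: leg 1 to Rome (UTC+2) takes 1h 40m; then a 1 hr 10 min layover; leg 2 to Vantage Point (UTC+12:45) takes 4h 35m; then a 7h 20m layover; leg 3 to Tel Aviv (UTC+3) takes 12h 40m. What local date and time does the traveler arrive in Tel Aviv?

5:55 AM on April 29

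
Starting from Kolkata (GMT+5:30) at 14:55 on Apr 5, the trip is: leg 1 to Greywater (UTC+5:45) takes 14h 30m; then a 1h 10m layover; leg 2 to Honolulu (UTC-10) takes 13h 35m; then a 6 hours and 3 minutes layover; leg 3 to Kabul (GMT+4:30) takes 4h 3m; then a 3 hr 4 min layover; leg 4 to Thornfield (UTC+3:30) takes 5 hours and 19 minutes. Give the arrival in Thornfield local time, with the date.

Convert departure to UTC: 14:55 − 5:30 = 09:25 UTC on Apr 5.
Add 14 hours 30 minutes leg 1 → 23:55 UTC.
Add 1 hour and 10 minutes layover in Greywater → 01:05 UTC (Apr 6).
Add 13 hours 35 minutes leg 2 → 14:40 UTC.
Add 6 hours 3 minutes layover in Honolulu → 20:43 UTC.
Add 4 hours and 3 minutes leg 3 → 00:46 UTC (Apr 7).
Add 3 hours 4 minutes layover in Kabul → 03:50 UTC.
Add 5 hours and 19 minutes leg 4 → 09:09 UTC.
Thornfield is UTC+3:30, so local arrival = 09:09 + 3:30 = 12:39 on Apr 7.

12:39 on April 7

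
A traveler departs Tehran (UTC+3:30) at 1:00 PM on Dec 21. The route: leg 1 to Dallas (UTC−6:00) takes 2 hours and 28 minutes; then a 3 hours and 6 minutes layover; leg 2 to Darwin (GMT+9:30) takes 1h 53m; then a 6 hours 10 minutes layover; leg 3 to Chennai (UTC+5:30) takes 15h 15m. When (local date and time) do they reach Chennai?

7:52 PM on December 22

Convert departure to UTC: 1:00 PM − 3:30 = 9:30 AM UTC on Dec 21.
Add 2 hours and 28 minutes leg 1 → 11:58 AM UTC.
Add 3 hours 6 minutes layover in Dallas → 3:04 PM UTC.
Add 1 hour 53 minutes leg 2 → 4:57 PM UTC.
Add 6 hours and 10 minutes layover in Darwin → 11:07 PM UTC.
Add 15 hours and 15 minutes leg 3 → 2:22 PM UTC (Dec 22).
Chennai is UTC+5:30, so local arrival = 2:22 PM + 5:30 = 7:52 PM on Dec 22.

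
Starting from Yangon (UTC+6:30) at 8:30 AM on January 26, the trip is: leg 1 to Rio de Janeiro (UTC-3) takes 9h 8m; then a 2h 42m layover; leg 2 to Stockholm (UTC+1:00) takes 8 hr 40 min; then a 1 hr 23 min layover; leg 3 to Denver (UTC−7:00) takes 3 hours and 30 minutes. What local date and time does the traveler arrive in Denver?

8:23 PM on Jan 26

Convert departure to UTC: 8:30 AM − 6:30 = 2:00 AM UTC on Jan 26.
Add 9 hours and 8 minutes leg 1 → 11:08 AM UTC.
Add 2 hours and 42 minutes layover in Rio de Janeiro → 1:50 PM UTC.
Add 8 hours 40 minutes leg 2 → 10:30 PM UTC.
Add 1 hour and 23 minutes layover in Stockholm → 11:53 PM UTC.
Add 3 hours and 30 minutes leg 3 → 3:23 AM UTC (Jan 27).
Denver is UTC−7:00, so local arrival = 3:23 AM − 7:00 = 8:23 PM on Jan 26.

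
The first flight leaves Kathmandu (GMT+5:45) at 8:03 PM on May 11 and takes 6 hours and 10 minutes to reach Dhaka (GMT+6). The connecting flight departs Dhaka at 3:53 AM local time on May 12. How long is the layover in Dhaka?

1 hour 25 minutes

Convert departure to UTC: 8:03 PM − 5:45 = 2:18 PM UTC on May 11.
Add 6 hours 10 minutes flight time → 8:28 PM UTC.
Dhaka is UTC+6:00, so local arrival = 8:28 PM + 6:00 = 2:28 AM on May 12.
Layover = 3:53 AM − 2:28 AM = 1 hour 25 minutes.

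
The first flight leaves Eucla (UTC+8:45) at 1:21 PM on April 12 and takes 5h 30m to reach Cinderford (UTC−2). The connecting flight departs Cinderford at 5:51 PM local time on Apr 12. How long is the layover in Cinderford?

9 hours 45 minutes

Convert departure to UTC: 1:21 PM − 8:45 = 4:36 AM UTC on Apr 12.
Add 5 hours and 30 minutes flight time → 10:06 AM UTC.
Cinderford is UTC−2:00, so local arrival = 10:06 AM − 2:00 = 8:06 AM on Apr 12.
Layover = 5:51 PM − 8:06 AM = 9 hours 45 minutes.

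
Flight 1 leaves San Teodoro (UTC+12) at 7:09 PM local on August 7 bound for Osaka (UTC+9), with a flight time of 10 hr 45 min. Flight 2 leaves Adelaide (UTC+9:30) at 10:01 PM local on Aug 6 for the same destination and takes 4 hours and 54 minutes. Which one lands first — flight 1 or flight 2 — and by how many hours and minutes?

Flight 1 in UTC: 7:09 PM − 12:00 = 7:09 AM on Aug 7.
+10 hours 45 minutes → arrive 5:54 PM UTC on Aug 7.
Flight 2 in UTC: 10:01 PM − 9:30 = 12:31 PM on Aug 6.
+4 hours and 54 minutes → arrive 5:25 PM UTC on Aug 6.
Flight 2 lands earlier by 24 hours 29 minutes.

the second, by 24 hours 29 minutes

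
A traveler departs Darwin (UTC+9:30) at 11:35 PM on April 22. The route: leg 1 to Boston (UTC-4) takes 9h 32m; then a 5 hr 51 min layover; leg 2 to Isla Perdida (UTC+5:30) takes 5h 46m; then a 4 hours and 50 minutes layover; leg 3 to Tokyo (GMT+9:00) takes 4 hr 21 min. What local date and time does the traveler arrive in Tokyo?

5:25 AM on April 24

Convert departure to UTC: 11:35 PM − 9:30 = 2:05 PM UTC on Apr 22.
Add 9 hours 32 minutes leg 1 → 11:37 PM UTC.
Add 5 hours 51 minutes layover in Boston → 5:28 AM UTC (Apr 23).
Add 5 hours and 46 minutes leg 2 → 11:14 AM UTC.
Add 4 hours and 50 minutes layover in Isla Perdida → 4:04 PM UTC.
Add 4 hours 21 minutes leg 3 → 8:25 PM UTC.
Tokyo is UTC+9:00, so local arrival = 8:25 PM + 9:00 = 5:25 AM on Apr 24.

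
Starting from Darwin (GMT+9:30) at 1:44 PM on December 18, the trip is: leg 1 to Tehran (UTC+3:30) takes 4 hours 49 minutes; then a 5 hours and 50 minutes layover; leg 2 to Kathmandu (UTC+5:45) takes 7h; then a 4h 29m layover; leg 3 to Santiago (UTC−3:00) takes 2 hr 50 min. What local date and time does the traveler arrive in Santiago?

2:12 AM on Dec 19

Convert departure to UTC: 1:44 PM − 9:30 = 4:14 AM UTC on Dec 18.
Add 4 hours 49 minutes leg 1 → 9:03 AM UTC.
Add 5 hours 50 minutes layover in Tehran → 2:53 PM UTC.
Add 7 hours leg 2 → 9:53 PM UTC.
Add 4 hours and 29 minutes layover in Kathmandu → 2:22 AM UTC (Dec 19).
Add 2 hours 50 minutes leg 3 → 5:12 AM UTC.
Santiago is UTC−3:00, so local arrival = 5:12 AM − 3:00 = 2:12 AM on Dec 19.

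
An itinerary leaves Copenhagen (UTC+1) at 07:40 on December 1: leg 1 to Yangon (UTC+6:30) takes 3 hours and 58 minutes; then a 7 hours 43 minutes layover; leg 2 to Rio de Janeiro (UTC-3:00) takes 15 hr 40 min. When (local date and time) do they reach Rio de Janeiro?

Convert departure to UTC: 07:40 − 1:00 = 06:40 UTC on Dec 1.
Add 3 hours and 58 minutes leg 1 → 10:38 UTC.
Add 7 hours 43 minutes layover in Yangon → 18:21 UTC.
Add 15 hours 40 minutes leg 2 → 10:01 UTC (Dec 2).
Rio de Janeiro is UTC−3:00, so local arrival = 10:01 − 3:00 = 07:01 on Dec 2.

07:01 on December 2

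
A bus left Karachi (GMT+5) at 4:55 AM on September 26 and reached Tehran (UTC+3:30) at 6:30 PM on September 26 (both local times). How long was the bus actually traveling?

15 hours 5 minutes

Departure in UTC: 4:55 AM − 5:00 = 11:55 PM on Sep 25.
Arrival in UTC: 6:30 PM − 3:30 = 3:00 PM on Sep 26.
Elapsed = 3:00 PM − 11:55 PM (+1 day) = 15 hours 5 minutes.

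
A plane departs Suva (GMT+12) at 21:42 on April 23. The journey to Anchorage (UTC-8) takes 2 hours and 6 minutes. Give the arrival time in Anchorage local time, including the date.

03:48 on Apr 23

Anchorage is 20:00 behind Suva.
After 2 hours 6 minutes it is 23:48 in Suva.
Shift by the zone difference: 23:48 − 20:00 = 03:48 on Apr 23 in Anchorage.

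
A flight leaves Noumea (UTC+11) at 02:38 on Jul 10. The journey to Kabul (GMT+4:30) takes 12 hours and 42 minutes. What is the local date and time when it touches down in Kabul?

08:50 on July 10

Convert departure to UTC: 02:38 − 11:00 = 15:38 UTC on Jul 9.
Add 12 hours and 42 minutes travel time → 04:20 UTC (Jul 10).
Kabul is UTC+4:30, so local arrival = 04:20 + 4:30 = 08:50 on Jul 10.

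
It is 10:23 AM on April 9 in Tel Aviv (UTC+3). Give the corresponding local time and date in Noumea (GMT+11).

In UTC: 10:23 AM − 3:00 = 7:23 AM on Apr 9.
Noumea is UTC+11:00: 7:23 AM + 11:00 = 6:23 PM on Apr 9.

6:23 PM on April 9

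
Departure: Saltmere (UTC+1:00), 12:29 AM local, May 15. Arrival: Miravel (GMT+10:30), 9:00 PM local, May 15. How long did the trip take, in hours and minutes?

Departure in UTC: 12:29 AM − 1:00 = 11:29 PM on May 14.
Arrival in UTC: 9:00 PM − 10:30 = 10:30 AM on May 15.
Elapsed = 10:30 AM − 11:29 PM (+1 day) = 11 hours 1 minute.

11 hours 1 minute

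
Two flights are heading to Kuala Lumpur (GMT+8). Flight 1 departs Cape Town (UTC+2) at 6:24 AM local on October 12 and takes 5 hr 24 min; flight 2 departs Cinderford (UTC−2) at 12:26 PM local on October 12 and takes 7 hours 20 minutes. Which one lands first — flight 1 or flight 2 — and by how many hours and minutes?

Flight 1 in UTC: 6:24 AM − 2:00 = 4:24 AM on Oct 12.
+5 hours 24 minutes → arrive 9:48 AM UTC on Oct 12.
Flight 2 in UTC: 12:26 PM + 2:00 = 2:26 PM on Oct 12.
+7 hours 20 minutes → arrive 9:46 PM UTC on Oct 12.
Flight 1 lands earlier by 11 hours 58 minutes.

the first, by 11 hours 58 minutes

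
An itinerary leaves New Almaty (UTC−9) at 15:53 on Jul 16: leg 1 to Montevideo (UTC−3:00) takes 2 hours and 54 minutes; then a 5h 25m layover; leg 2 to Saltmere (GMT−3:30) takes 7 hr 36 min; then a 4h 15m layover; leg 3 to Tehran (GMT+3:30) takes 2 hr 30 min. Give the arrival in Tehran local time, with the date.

Convert departure to UTC: 15:53 + 9:00 = 00:53 UTC on Jul 17.
Add 2 hours 54 minutes leg 1 → 03:47 UTC.
Add 5 hours and 25 minutes layover in Montevideo → 09:12 UTC.
Add 7 hours 36 minutes leg 2 → 16:48 UTC.
Add 4 hours and 15 minutes layover in Saltmere → 21:03 UTC.
Add 2 hours and 30 minutes leg 3 → 23:33 UTC.
Tehran is UTC+3:30, so local arrival = 23:33 + 3:30 = 03:03 on Jul 18.

03:03 on Jul 18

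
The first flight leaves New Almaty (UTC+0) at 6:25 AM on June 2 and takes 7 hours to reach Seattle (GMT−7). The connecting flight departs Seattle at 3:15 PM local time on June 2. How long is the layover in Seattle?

8 hours 50 minutes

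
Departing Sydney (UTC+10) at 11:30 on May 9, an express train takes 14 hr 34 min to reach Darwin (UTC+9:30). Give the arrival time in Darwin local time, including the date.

01:34 on May 10

Convert departure to UTC: 11:30 − 10:00 = 01:30 UTC on May 9.
Add 14 hours 34 minutes travel time → 16:04 UTC.
Darwin is UTC+9:30, so local arrival = 16:04 + 9:30 = 01:34 on May 10.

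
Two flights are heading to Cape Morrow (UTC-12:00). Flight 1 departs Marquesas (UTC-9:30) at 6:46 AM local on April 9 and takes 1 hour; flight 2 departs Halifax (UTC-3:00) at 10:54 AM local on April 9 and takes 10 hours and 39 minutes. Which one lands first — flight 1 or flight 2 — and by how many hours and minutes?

the first, by 7 hours 17 minutes

Flight 1 in UTC: 6:46 AM + 9:30 = 4:16 PM on Apr 9.
+1 hour → arrive 5:16 PM UTC on Apr 9.
Flight 2 in UTC: 10:54 AM + 3:00 = 1:54 PM on Apr 9.
+10 hours 39 minutes → arrive 12:33 AM UTC on Apr 10.
Flight 1 lands earlier by 7 hours 17 minutes.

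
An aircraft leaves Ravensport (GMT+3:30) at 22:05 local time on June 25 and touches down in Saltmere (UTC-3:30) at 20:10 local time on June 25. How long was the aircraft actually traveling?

5 hours 5 minutes

Departure in UTC: 22:05 − 3:30 = 18:35 on Jun 25.
Arrival in UTC: 20:10 + 3:30 = 23:40 on Jun 25.
Elapsed = 23:40 − 18:35 = 5 hours 5 minutes.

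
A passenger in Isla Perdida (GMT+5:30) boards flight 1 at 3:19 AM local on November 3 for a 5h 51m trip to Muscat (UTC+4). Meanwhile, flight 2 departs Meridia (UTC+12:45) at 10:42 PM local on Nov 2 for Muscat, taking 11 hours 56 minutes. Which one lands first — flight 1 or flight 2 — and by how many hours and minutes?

Flight 1 in UTC: 3:19 AM − 5:30 = 9:49 PM on Nov 2.
+5 hours and 51 minutes → arrive 3:40 AM UTC on Nov 3.
Flight 2 in UTC: 10:42 PM − 12:45 = 9:57 AM on Nov 2.
+11 hours and 56 minutes → arrive 9:53 PM UTC on Nov 2.
Flight 2 lands earlier by 5 hours 47 minutes.

the second, by 5 hours 47 minutes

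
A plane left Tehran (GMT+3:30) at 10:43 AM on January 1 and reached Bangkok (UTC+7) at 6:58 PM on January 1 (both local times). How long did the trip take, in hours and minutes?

4 hours 45 minutes

Departure in UTC: 10:43 AM − 3:30 = 7:13 AM on Jan 1.
Arrival in UTC: 6:58 PM − 7:00 = 11:58 AM on Jan 1.
Elapsed = 11:58 AM − 7:13 AM = 4 hours 45 minutes.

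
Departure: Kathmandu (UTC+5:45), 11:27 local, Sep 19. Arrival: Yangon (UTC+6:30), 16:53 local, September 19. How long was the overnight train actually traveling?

4 hours 41 minutes

Yangon is 0:45 ahead of Kathmandu.
Clock-face elapsed time (ignoring zones) is 5 hours 26 minutes.
Actual elapsed = 5 hours 26 minutes − 0:45 = 4 hours 41 minutes.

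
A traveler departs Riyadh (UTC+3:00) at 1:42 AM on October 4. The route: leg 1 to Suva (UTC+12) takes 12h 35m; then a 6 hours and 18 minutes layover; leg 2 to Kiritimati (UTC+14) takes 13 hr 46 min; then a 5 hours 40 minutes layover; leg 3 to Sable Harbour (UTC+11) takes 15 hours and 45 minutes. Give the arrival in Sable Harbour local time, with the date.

3:46 PM on October 6

Convert departure to UTC: 1:42 AM − 3:00 = 10:42 PM UTC on Oct 3.
Add 12 hours and 35 minutes leg 1 → 11:17 AM UTC (Oct 4).
Add 6 hours and 18 minutes layover in Suva → 5:35 PM UTC.
Add 13 hours and 46 minutes leg 2 → 7:21 AM UTC (Oct 5).
Add 5 hours 40 minutes layover in Kiritimati → 1:01 PM UTC.
Add 15 hours and 45 minutes leg 3 → 4:46 AM UTC (Oct 6).
Sable Harbour is UTC+11:00, so local arrival = 4:46 AM + 11:00 = 3:46 PM on Oct 6.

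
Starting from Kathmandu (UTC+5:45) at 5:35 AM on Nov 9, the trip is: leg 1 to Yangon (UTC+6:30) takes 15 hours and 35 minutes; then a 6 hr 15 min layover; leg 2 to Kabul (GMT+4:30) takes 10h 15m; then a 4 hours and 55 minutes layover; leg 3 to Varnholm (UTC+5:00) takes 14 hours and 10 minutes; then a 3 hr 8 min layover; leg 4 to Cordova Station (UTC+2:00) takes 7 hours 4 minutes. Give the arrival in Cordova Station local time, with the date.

3:12 PM on November 11

Convert departure to UTC: 5:35 AM − 5:45 = 11:50 PM UTC on Nov 8.
Add 15 hours and 35 minutes leg 1 → 3:25 PM UTC (Nov 9).
Add 6 hours 15 minutes layover in Yangon → 9:40 PM UTC.
Add 10 hours 15 minutes leg 2 → 7:55 AM UTC (Nov 10).
Add 4 hours and 55 minutes layover in Kabul → 12:50 PM UTC.
Add 14 hours 10 minutes leg 3 → 3:00 AM UTC (Nov 11).
Add 3 hours and 8 minutes layover in Varnholm → 6:08 AM UTC.
Add 7 hours 4 minutes leg 4 → 1:12 PM UTC.
Cordova Station is UTC+2:00, so local arrival = 1:12 PM + 2:00 = 3:12 PM on Nov 11.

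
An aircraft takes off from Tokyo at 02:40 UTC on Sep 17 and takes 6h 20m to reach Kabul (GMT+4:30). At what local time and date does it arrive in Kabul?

13:30 on September 17

Departure is given in UTC: 02:40 on Sep 17.
Add 6 hours 20 minutes → 09:00 UTC.
Kabul is UTC+4:30: 09:00 + 4:30 = 13:30 on Sep 17.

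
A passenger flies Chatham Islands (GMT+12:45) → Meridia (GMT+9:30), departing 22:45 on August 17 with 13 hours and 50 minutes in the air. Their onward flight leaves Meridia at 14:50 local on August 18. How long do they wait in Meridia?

5 hours 30 minutes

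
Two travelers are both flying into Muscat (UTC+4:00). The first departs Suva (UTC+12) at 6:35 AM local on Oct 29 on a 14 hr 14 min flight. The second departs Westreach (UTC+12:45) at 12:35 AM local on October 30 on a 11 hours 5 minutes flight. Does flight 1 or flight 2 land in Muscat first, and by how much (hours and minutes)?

the first, by 14 hours 6 minutes

Flight 1 in UTC: 6:35 AM − 12:00 = 6:35 PM on Oct 28.
+14 hours 14 minutes → arrive 8:49 AM UTC on Oct 29.
Flight 2 in UTC: 12:35 AM − 12:45 = 11:50 AM on Oct 29.
+11 hours 5 minutes → arrive 10:55 PM UTC on Oct 29.
Flight 1 lands earlier by 14 hours 6 minutes.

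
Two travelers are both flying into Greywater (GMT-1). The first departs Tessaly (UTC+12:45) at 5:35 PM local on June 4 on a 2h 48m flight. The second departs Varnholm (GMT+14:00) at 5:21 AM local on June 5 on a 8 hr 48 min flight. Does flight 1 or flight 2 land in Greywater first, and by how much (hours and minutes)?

the first, by 16 hours 31 minutes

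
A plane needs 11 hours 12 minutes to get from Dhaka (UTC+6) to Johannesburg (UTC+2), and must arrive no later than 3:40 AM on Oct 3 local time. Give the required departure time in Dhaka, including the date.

Target arrival in UTC: 3:40 AM − 2:00 = 1:40 AM on Oct 3.
Subtract 11 hours 12 minutes → departure 2:28 PM UTC on Oct 2.
Dhaka is UTC+6:00: 2:28 PM + 6:00 = 8:28 PM on Oct 2.

8:28 PM on Oct 2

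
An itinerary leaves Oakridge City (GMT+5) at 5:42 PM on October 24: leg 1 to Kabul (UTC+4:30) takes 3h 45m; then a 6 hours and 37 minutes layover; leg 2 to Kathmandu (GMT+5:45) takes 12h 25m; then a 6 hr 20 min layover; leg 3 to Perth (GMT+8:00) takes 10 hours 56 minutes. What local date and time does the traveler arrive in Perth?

Convert departure to UTC: 5:42 PM − 5:00 = 12:42 PM UTC on Oct 24.
Add 3 hours and 45 minutes leg 1 → 4:27 PM UTC.
Add 6 hours and 37 minutes layover in Kabul → 11:04 PM UTC.
Add 12 hours and 25 minutes leg 2 → 11:29 AM UTC (Oct 25).
Add 6 hours 20 minutes layover in Kathmandu → 5:49 PM UTC.
Add 10 hours and 56 minutes leg 3 → 4:45 AM UTC (Oct 26).
Perth is UTC+8:00, so local arrival = 4:45 AM + 8:00 = 12:45 PM on Oct 26.

12:45 PM on October 26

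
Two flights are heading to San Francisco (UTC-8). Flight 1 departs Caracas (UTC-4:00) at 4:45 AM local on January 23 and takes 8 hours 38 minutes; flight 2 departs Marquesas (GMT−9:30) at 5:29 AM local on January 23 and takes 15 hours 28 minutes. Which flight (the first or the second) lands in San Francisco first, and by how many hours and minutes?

Flight 1 in UTC: 4:45 AM + 4:00 = 8:45 AM on Jan 23.
+8 hours and 38 minutes → arrive 5:23 PM UTC on Jan 23.
Flight 2 in UTC: 5:29 AM + 9:30 = 2:59 PM on Jan 23.
+15 hours 28 minutes → arrive 6:27 AM UTC on Jan 24.
Flight 1 lands earlier by 13 hours 4 minutes.

the first, by 13 hours 4 minutes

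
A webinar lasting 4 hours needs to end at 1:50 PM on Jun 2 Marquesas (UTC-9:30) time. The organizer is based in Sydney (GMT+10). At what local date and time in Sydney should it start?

5:20 AM on June 3

Target end time in UTC: 1:50 PM + 9:30 = 11:20 PM on Jun 2.
Subtract 4 hours → start 7:20 PM UTC on Jun 2.
Sydney is UTC+10:00: 7:20 PM + 10:00 = 5:20 AM on Jun 3.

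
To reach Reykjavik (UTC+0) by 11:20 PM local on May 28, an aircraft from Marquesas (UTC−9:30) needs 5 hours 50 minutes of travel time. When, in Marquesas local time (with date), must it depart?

8:00 AM on May 28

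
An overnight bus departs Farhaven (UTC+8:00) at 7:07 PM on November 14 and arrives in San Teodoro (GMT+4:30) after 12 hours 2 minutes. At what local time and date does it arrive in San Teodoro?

Convert departure to UTC: 7:07 PM − 8:00 = 11:07 AM UTC on Nov 14.
Add 12 hours 2 minutes travel time → 11:09 PM UTC.
San Teodoro is UTC+4:30, so local arrival = 11:09 PM + 4:30 = 3:39 AM on Nov 15.

3:39 AM on Nov 15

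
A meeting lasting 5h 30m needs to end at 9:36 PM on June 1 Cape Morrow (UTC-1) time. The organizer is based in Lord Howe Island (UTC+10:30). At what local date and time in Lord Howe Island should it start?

3:36 AM on June 2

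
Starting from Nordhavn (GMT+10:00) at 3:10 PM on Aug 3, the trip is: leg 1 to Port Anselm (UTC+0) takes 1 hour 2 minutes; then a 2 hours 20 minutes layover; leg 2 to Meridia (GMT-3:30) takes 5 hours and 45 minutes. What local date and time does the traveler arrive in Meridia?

10:47 AM on August 3

Convert departure to UTC: 3:10 PM − 10:00 = 5:10 AM UTC on Aug 3.
Add 1 hour and 2 minutes leg 1 → 6:12 AM UTC.
Add 2 hours and 20 minutes layover in Port Anselm → 8:32 AM UTC.
Add 5 hours and 45 minutes leg 2 → 2:17 PM UTC.
Meridia is UTC−3:30, so local arrival = 2:17 PM − 3:30 = 10:47 AM on Aug 3.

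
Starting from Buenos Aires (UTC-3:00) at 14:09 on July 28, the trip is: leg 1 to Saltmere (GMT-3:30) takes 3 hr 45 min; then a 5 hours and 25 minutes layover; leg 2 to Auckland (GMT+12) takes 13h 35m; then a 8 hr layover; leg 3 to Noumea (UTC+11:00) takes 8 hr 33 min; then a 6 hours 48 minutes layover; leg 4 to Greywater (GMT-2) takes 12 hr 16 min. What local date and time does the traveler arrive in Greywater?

Convert departure to UTC: 14:09 + 3:00 = 17:09 UTC on Jul 28.
Add 3 hours 45 minutes leg 1 → 20:54 UTC.
Add 5 hours and 25 minutes layover in Saltmere → 02:19 UTC (Jul 29).
Add 13 hours 35 minutes leg 2 → 15:54 UTC.
Add 8 hours layover in Auckland → 23:54 UTC.
Add 8 hours and 33 minutes leg 3 → 08:27 UTC (Jul 30).
Add 6 hours and 48 minutes layover in Noumea → 15:15 UTC.
Add 12 hours and 16 minutes leg 4 → 03:31 UTC (Jul 31).
Greywater is UTC−2:00, so local arrival = 03:31 − 2:00 = 01:31 on Jul 31.

01:31 on Jul 31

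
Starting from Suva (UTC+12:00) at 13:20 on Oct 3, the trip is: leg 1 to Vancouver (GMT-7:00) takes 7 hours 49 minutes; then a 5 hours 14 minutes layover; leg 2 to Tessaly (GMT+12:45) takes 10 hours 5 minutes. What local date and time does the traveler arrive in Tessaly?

13:13 on October 4

Convert departure to UTC: 13:20 − 12:00 = 01:20 UTC on Oct 3.
Add 7 hours 49 minutes leg 1 → 09:09 UTC.
Add 5 hours 14 minutes layover in Vancouver → 14:23 UTC.
Add 10 hours and 5 minutes leg 2 → 00:28 UTC (Oct 4).
Tessaly is UTC+12:45, so local arrival = 00:28 + 12:45 = 13:13 on Oct 4.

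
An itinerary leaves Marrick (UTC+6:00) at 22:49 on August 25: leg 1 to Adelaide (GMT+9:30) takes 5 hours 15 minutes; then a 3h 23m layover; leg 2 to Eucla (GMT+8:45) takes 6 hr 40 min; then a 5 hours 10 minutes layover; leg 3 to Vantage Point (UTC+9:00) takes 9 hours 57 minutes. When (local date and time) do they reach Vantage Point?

08:14 on August 27

Convert departure to UTC: 22:49 − 6:00 = 16:49 UTC on Aug 25.
Add 5 hours and 15 minutes leg 1 → 22:04 UTC.
Add 3 hours 23 minutes layover in Adelaide → 01:27 UTC (Aug 26).
Add 6 hours 40 minutes leg 2 → 08:07 UTC.
Add 5 hours and 10 minutes layover in Eucla → 13:17 UTC.
Add 9 hours and 57 minutes leg 3 → 23:14 UTC.
Vantage Point is UTC+9:00, so local arrival = 23:14 + 9:00 = 08:14 on Aug 27.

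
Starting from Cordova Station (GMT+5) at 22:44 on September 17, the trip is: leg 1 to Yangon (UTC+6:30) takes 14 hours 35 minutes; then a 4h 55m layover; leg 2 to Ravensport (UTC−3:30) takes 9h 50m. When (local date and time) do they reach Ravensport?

Convert departure to UTC: 22:44 − 5:00 = 17:44 UTC on Sep 17.
Add 14 hours 35 minutes leg 1 → 08:19 UTC (Sep 18).
Add 4 hours and 55 minutes layover in Yangon → 13:14 UTC.
Add 9 hours 50 minutes leg 2 → 23:04 UTC.
Ravensport is UTC−3:30, so local arrival = 23:04 − 3:30 = 19:34 on Sep 18.

19:34 on September 18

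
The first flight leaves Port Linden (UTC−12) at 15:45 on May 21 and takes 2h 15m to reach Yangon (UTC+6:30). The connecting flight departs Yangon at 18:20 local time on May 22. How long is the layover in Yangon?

5 hours 50 minutes

Convert departure to UTC: 15:45 + 12:00 = 03:45 UTC on May 22.
Add 2 hours 15 minutes flight time → 06:00 UTC.
Yangon is UTC+6:30, so local arrival = 06:00 + 6:30 = 12:30 on May 22.
Layover = 18:20 − 12:30 = 5 hours 50 minutes.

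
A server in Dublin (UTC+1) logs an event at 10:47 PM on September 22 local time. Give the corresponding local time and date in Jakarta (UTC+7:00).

4:47 AM on September 23

Jakarta is 6:00 ahead of Dublin.
Shift by the zone difference: 10:47 PM + 6:00 = 4:47 AM on Sep 23 in Jakarta.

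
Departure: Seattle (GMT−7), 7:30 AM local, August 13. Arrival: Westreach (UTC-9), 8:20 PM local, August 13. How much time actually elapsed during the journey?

14 hours 50 minutes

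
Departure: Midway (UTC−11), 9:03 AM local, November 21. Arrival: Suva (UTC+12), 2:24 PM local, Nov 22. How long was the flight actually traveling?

Suva is 23:00 ahead of Midway.
Clock-face elapsed time (ignoring zones) is 29 hours 21 minutes.
Actual elapsed = 29 hours 21 minutes − 23:00 = 6 hours 21 minutes.

6 hours 21 minutes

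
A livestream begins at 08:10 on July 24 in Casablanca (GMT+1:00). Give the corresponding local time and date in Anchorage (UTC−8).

23:10 on Jul 23

In UTC: 08:10 − 1:00 = 07:10 on Jul 24.
Anchorage is UTC−8:00: 07:10 − 8:00 = 23:10 on Jul 23.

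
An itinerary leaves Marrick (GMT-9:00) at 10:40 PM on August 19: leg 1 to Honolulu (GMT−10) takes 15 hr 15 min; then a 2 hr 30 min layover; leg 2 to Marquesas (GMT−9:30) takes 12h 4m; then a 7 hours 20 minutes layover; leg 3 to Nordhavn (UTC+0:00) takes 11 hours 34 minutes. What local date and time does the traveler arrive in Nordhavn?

Convert departure to UTC: 10:40 PM + 9:00 = 7:40 AM UTC on Aug 20.
Add 15 hours and 15 minutes leg 1 → 10:55 PM UTC.
Add 2 hours and 30 minutes layover in Honolulu → 1:25 AM UTC (Aug 21).
Add 12 hours and 4 minutes leg 2 → 1:29 PM UTC.
Add 7 hours 20 minutes layover in Marquesas → 8:49 PM UTC.
Add 11 hours 34 minutes leg 3 → 8:23 AM UTC (Aug 22).
Nordhavn is UTC+0, so local arrival is the same: 8:23 AM on Aug 22.

8:23 AM on Aug 22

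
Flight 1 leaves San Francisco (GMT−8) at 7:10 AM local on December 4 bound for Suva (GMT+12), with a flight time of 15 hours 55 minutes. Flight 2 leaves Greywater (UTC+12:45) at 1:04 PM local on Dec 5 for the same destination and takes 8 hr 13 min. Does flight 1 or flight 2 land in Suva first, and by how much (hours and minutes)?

the first, by 1 hour 27 minutes

Flight 1 in UTC: 7:10 AM + 8:00 = 3:10 PM on Dec 4.
+15 hours and 55 minutes → arrive 7:05 AM UTC on Dec 5.
Flight 2 in UTC: 1:04 PM − 12:45 = 12:19 AM on Dec 5.
+8 hours and 13 minutes → arrive 8:32 AM UTC on Dec 5.
Flight 1 lands earlier by 1 hour 27 minutes.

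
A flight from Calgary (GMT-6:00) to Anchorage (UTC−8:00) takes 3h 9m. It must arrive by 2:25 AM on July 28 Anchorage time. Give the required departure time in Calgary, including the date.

1:16 AM on July 28

Target arrival in UTC: 2:25 AM + 8:00 = 10:25 AM on Jul 28.
Subtract 3 hours 9 minutes → departure 7:16 AM UTC on Jul 28.
Calgary is UTC−6:00: 7:16 AM − 6:00 = 1:16 AM on Jul 28.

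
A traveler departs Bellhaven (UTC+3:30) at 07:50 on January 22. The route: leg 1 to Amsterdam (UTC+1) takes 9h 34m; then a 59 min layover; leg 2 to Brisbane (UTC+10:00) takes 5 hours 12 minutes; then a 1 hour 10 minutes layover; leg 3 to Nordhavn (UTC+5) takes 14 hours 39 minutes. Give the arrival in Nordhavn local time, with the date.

16:54 on Jan 23

Convert departure to UTC: 07:50 − 3:30 = 04:20 UTC on Jan 22.
Add 9 hours and 34 minutes leg 1 → 13:54 UTC.
Add 59 minutes layover in Amsterdam → 14:53 UTC.
Add 5 hours and 12 minutes leg 2 → 20:05 UTC.
Add 1 hour and 10 minutes layover in Brisbane → 21:15 UTC.
Add 14 hours 39 minutes leg 3 → 11:54 UTC (Jan 23).
Nordhavn is UTC+5:00, so local arrival = 11:54 + 5:00 = 16:54 on Jan 23.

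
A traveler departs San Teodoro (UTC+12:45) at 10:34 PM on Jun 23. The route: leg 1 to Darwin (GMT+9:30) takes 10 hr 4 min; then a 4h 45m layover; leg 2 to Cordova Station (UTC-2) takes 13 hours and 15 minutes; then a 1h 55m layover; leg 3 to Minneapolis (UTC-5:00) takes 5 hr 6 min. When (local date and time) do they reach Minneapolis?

3:54 PM on June 24

Convert departure to UTC: 10:34 PM − 12:45 = 9:49 AM UTC on Jun 23.
Add 10 hours 4 minutes leg 1 → 7:53 PM UTC.
Add 4 hours and 45 minutes layover in Darwin → 12:38 AM UTC (Jun 24).
Add 13 hours and 15 minutes leg 2 → 1:53 PM UTC.
Add 1 hour 55 minutes layover in Cordova Station → 3:48 PM UTC.
Add 5 hours 6 minutes leg 3 → 8:54 PM UTC.
Minneapolis is UTC−5:00, so local arrival = 8:54 PM − 5:00 = 3:54 PM on Jun 24.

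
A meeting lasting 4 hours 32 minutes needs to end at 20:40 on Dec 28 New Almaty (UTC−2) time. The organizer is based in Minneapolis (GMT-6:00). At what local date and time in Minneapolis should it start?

Target end time in UTC: 20:40 + 2:00 = 22:40 on Dec 28.
Subtract 4 hours and 32 minutes → start 18:08 UTC on Dec 28.
Minneapolis is UTC−6:00: 18:08 − 6:00 = 12:08 on Dec 28.

12:08 on December 28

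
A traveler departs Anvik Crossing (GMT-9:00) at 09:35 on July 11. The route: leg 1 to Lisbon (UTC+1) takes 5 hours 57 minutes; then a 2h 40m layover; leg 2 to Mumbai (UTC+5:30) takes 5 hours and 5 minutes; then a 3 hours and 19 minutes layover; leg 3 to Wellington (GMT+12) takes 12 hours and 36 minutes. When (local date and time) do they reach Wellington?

Convert departure to UTC: 09:35 + 9:00 = 18:35 UTC on Jul 11.
Add 5 hours 57 minutes leg 1 → 00:32 UTC (Jul 12).
Add 2 hours 40 minutes layover in Lisbon → 03:12 UTC.
Add 5 hours and 5 minutes leg 2 → 08:17 UTC.
Add 3 hours and 19 minutes layover in Mumbai → 11:36 UTC.
Add 12 hours 36 minutes leg 3 → 00:12 UTC (Jul 13).
Wellington is UTC+12:00, so local arrival = 00:12 + 12:00 = 12:12 on Jul 13.

12:12 on July 13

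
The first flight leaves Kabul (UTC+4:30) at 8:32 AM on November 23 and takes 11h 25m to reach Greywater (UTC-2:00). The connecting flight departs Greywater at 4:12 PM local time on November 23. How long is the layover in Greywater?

2 hours 45 minutes

Convert departure to UTC: 8:32 AM − 4:30 = 4:02 AM UTC on Nov 23.
Add 11 hours 25 minutes flight time → 3:27 PM UTC.
Greywater is UTC−2:00, so local arrival = 3:27 PM − 2:00 = 1:27 PM on Nov 23.
Layover = 4:12 PM − 1:27 PM = 2 hours 45 minutes.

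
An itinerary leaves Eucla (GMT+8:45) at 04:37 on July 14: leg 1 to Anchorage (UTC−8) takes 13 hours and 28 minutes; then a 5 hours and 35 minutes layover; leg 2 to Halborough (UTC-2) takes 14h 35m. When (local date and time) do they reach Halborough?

03:30 on Jul 15

Convert departure to UTC: 04:37 − 8:45 = 19:52 UTC on Jul 13.
Add 13 hours 28 minutes leg 1 → 09:20 UTC (Jul 14).
Add 5 hours and 35 minutes layover in Anchorage → 14:55 UTC.
Add 14 hours and 35 minutes leg 2 → 05:30 UTC (Jul 15).
Halborough is UTC−2:00, so local arrival = 05:30 − 2:00 = 03:30 on Jul 15.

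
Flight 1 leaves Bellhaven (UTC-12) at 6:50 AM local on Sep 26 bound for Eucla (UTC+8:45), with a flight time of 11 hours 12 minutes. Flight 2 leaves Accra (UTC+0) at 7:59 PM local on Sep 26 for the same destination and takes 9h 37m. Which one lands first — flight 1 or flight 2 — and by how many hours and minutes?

the second, by 26 minutes

Flight 1 in UTC: 6:50 AM + 12:00 = 6:50 PM on Sep 26.
+11 hours 12 minutes → arrive 6:02 AM UTC on Sep 27.
Flight 2 departs at 7:59 PM UTC (Sep 26).
+9 hours 37 minutes → arrive 5:36 AM UTC on Sep 27.
Flight 2 lands earlier by 26 minutes.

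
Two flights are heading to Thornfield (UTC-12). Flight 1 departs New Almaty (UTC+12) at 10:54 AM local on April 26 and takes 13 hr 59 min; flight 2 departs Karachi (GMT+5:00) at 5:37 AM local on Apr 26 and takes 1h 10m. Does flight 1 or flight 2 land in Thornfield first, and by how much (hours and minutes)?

the second, by 11 hours 6 minutes

Flight 1 in UTC: 10:54 AM − 12:00 = 10:54 PM on Apr 25.
+13 hours and 59 minutes → arrive 12:53 PM UTC on Apr 26.
Flight 2 in UTC: 5:37 AM − 5:00 = 12:37 AM on Apr 26.
+1 hour 10 minutes → arrive 1:47 AM UTC on Apr 26.
Flight 2 lands earlier by 11 hours 6 minutes.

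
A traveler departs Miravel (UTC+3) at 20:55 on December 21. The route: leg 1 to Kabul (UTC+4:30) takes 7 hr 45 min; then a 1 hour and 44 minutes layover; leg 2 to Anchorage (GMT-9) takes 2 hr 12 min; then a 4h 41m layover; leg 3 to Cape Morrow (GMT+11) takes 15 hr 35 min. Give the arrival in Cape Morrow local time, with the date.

Convert departure to UTC: 20:55 − 3:00 = 17:55 UTC on Dec 21.
Add 7 hours and 45 minutes leg 1 → 01:40 UTC (Dec 22).
Add 1 hour 44 minutes layover in Kabul → 03:24 UTC.
Add 2 hours 12 minutes leg 2 → 05:36 UTC.
Add 4 hours and 41 minutes layover in Anchorage → 10:17 UTC.
Add 15 hours 35 minutes leg 3 → 01:52 UTC (Dec 23).
Cape Morrow is UTC+11:00, so local arrival = 01:52 + 11:00 = 12:52 on Dec 23.

12:52 on Dec 23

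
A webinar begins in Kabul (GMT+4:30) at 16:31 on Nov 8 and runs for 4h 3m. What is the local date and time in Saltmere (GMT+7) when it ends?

23:04 on Nov 8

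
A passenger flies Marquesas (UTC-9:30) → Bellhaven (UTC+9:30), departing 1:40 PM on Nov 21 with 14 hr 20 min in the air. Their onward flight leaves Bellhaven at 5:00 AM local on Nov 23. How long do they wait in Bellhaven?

Convert departure to UTC: 1:40 PM + 9:30 = 11:10 PM UTC on Nov 21.
Add 14 hours and 20 minutes flight time → 1:30 PM UTC (Nov 22).
Bellhaven is UTC+9:30, so local arrival = 1:30 PM + 9:30 = 11:00 PM on Nov 22.
Layover = 5:00 AM − 11:00 PM (+1 day) = 6 hours.

6 hours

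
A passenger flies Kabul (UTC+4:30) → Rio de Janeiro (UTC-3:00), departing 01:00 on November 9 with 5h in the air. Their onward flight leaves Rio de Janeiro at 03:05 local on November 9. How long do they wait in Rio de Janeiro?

4 hours 35 minutes

Convert departure to UTC: 01:00 − 4:30 = 20:30 UTC on Nov 8.
Add 5 hours flight time → 01:30 UTC (Nov 9).
Rio de Janeiro is UTC−3:00, so local arrival = 01:30 − 3:00 = 22:30 on Nov 8.
Layover = 03:05 − 22:30 (+1 day) = 4 hours 35 minutes.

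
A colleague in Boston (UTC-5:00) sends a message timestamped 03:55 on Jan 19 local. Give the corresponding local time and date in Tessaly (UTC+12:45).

In UTC: 03:55 + 5:00 = 08:55 on Jan 19.
Tessaly is UTC+12:45: 08:55 + 12:45 = 21:40 on Jan 19.

21:40 on January 19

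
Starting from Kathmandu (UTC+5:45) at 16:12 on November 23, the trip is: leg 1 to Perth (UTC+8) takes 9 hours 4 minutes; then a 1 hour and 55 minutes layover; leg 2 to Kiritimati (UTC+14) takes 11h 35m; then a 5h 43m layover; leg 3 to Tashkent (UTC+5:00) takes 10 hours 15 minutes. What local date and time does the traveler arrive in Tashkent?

05:59 on November 25

Convert departure to UTC: 16:12 − 5:45 = 10:27 UTC on Nov 23.
Add 9 hours and 4 minutes leg 1 → 19:31 UTC.
Add 1 hour and 55 minutes layover in Perth → 21:26 UTC.
Add 11 hours and 35 minutes leg 2 → 09:01 UTC (Nov 24).
Add 5 hours 43 minutes layover in Kiritimati → 14:44 UTC.
Add 10 hours 15 minutes leg 3 → 00:59 UTC (Nov 25).
Tashkent is UTC+5:00, so local arrival = 00:59 + 5:00 = 05:59 on Nov 25.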